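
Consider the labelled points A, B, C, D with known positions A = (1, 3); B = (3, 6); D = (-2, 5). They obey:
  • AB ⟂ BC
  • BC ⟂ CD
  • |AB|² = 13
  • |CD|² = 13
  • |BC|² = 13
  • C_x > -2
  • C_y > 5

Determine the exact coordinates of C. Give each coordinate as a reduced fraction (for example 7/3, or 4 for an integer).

1. C_x = 0  [[AB ⟂ BC ⇒ 2x+3y-24=0] ∩ [|C−(-2, 5)|²=13]]
2. C_y = 8  [[AB ⟂ BC ⇒ 2x+3y-24=0] ∩ [|C−(-2, 5)|²=13]]
   so C = (0, 8)

C = (0, 8)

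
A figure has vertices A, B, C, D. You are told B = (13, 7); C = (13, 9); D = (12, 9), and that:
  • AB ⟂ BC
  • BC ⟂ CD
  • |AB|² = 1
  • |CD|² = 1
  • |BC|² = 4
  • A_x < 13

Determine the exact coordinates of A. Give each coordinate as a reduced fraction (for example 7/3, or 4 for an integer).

1. A_x = 12  [[AB ⟂ BC ⇒ -2y+14=0] ∩ [|A−(13, 7)|²=1]]
2. A_y = 7  [[AB ⟂ BC ⇒ -2y+14=0] ∩ [|A−(13, 7)|²=1]]
   so A = (12, 7)

A = (12, 7)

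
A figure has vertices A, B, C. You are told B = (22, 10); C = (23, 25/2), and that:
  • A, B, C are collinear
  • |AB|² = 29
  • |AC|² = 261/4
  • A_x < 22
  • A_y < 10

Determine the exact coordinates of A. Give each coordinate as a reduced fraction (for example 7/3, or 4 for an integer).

A = (20, 5)

1. A_x = 20  [[A, B, C are collinear ⇒ -5/2x+1y+45=0] ∩ [|A−(22, 10)|²=29]]
2. A_y = 5  [[A, B, C are collinear ⇒ -5/2x+1y+45=0] ∩ [|A−(22, 10)|²=29]]
   so A = (20, 5)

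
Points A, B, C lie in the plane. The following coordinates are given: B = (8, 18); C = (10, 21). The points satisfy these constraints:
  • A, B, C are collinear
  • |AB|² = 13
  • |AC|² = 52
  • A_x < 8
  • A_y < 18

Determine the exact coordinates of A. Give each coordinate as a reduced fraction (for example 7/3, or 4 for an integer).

A = (6, 15)

1. A_x = 6  [[A, B, C are collinear ⇒ -3x+2y-12=0] ∩ [|A−(8, 18)|²=13]]
2. A_y = 15  [[A, B, C are collinear ⇒ -3x+2y-12=0] ∩ [|A−(8, 18)|²=13]]
   so A = (6, 15)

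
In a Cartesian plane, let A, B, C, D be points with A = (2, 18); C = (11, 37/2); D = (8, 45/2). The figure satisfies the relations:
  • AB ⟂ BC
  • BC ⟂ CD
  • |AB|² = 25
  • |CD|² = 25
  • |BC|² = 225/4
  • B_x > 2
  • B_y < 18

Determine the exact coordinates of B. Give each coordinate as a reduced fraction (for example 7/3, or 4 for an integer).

B = (5, 14)

1. B_x = 5  [[BC ⟂ CD ⇒ 3x-4y+41=0] ∩ [|B−(2, 18)|²=25]]
2. B_y = 14  [[BC ⟂ CD ⇒ 3x-4y+41=0] ∩ [|B−(2, 18)|²=25]]
   so B = (5, 14)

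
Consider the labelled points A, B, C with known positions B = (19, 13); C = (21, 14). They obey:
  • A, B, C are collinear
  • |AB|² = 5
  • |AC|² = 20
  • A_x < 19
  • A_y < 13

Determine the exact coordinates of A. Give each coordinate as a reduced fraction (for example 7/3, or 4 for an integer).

1. A_x = 17  [[A, B, C are collinear ⇒ -1x+2y-7=0] ∩ [|A−(19, 13)|²=5]]
2. A_y = 12  [[A, B, C are collinear ⇒ -1x+2y-7=0] ∩ [|A−(19, 13)|²=5]]
   so A = (17, 12)

A = (17, 12)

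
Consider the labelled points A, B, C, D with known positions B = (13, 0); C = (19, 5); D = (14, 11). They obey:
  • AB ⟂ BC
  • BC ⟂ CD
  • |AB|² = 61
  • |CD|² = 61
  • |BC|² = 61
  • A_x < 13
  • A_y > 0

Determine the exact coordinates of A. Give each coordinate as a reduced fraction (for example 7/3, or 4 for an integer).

A = (8, 6)

1. A_x = 8  [[AB ⟂ BC ⇒ -6x-5y+78=0] ∩ [|A−(13, 0)|²=61]]
2. A_y = 6  [[AB ⟂ BC ⇒ -6x-5y+78=0] ∩ [|A−(13, 0)|²=61]]
   so A = (8, 6)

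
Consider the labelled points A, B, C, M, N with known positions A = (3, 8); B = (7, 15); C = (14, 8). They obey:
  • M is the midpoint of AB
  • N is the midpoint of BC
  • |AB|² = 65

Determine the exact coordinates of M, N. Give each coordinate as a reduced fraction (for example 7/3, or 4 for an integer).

1. M_x = 5  [2·M = A+B = (3, 8)+(7, 15)]
2. M_y = 23/2  [2·M = A+B = (3, 8)+(7, 15)]
   so M = (5, 23/2)
3. N_x = 21/2  [2·N = B+C = (7, 15)+(14, 8)]
4. N_y = 23/2  [2·N = B+C = (7, 15)+(14, 8)]
   so N = (21/2, 23/2)

M = (5, 23/2)
N = (21/2, 23/2)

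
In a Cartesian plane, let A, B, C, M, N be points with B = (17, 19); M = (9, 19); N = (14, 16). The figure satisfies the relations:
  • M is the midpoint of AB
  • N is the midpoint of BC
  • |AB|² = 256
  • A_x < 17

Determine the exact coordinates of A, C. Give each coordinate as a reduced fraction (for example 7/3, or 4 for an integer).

A = (1, 19)
C = (11, 13)

1. A_x = 1  [A = 2·M−B = 2·(9, 19)−(17, 19)]
2. A_y = 19  [A = 2·M−B = 2·(9, 19)−(17, 19)]
   so A = (1, 19)
3. C_x = 11  [C = 2·N−B = 2·(14, 16)−(17, 19)]
4. C_y = 13  [C = 2·N−B = 2·(14, 16)−(17, 19)]
   so C = (11, 13)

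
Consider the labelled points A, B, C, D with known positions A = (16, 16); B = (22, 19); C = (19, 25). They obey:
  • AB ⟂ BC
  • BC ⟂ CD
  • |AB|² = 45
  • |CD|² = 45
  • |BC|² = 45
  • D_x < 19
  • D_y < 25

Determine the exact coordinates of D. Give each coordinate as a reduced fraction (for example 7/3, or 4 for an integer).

1. D_x = 13  [[BC ⟂ CD ⇒ -3x+6y-93=0] ∩ [|D−(19, 25)|²=45]]
2. D_y = 22  [[BC ⟂ CD ⇒ -3x+6y-93=0] ∩ [|D−(19, 25)|²=45]]
   so D = (13, 22)

D = (13, 22)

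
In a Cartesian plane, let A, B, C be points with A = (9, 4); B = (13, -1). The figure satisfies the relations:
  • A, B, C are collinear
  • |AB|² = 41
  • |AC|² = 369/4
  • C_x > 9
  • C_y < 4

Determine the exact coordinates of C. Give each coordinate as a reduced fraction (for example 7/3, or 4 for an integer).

C = (15, -7/2)

1. C_x = 15  [[A, B, C are collinear ⇒ 5x+4y-61=0] ∩ [|C−(9, 4)|²=369/4]]
2. C_y = -7/2  [[A, B, C are collinear ⇒ 5x+4y-61=0] ∩ [|C−(9, 4)|²=369/4]]
   so C = (15, -7/2)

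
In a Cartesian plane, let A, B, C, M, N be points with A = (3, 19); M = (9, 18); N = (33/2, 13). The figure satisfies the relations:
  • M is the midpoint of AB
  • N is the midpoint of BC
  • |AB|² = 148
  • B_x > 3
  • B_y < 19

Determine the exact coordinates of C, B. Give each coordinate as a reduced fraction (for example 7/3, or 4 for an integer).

1. B_x = 15  [B = 2·M−A = 2·(9, 18)−(3, 19)]
2. B_y = 17  [B = 2·M−A = 2·(9, 18)−(3, 19)]
   so B = (15, 17)
3. C_x = 18  [C = 2·N−B = 2·(33/2, 13)−(15, 17)]
4. C_y = 9  [C = 2·N−B = 2·(33/2, 13)−(15, 17)]
   so C = (18, 9)

C = (18, 9)
B = (15, 17)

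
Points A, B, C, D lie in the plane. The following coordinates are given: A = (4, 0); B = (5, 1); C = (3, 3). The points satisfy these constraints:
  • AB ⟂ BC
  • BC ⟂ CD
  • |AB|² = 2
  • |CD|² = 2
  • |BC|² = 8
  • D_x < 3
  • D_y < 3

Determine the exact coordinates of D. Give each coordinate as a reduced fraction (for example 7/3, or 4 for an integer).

D = (2, 2)

1. D_x = 2  [[BC ⟂ CD ⇒ -2x+2y=0] ∩ [|D−(3, 3)|²=2]]
2. D_y = 2  [[BC ⟂ CD ⇒ -2x+2y=0] ∩ [|D−(3, 3)|²=2]]
   so D = (2, 2)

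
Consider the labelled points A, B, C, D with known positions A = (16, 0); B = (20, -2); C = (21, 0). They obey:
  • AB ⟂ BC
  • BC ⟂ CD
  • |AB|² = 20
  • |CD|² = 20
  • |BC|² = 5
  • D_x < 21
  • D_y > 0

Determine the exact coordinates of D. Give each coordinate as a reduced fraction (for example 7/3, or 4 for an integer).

D = (17, 2)

1. D_x = 17  [[BC ⟂ CD ⇒ 1x+2y-21=0] ∩ [|D−(21, 0)|²=20]]
2. D_y = 2  [[BC ⟂ CD ⇒ 1x+2y-21=0] ∩ [|D−(21, 0)|²=20]]
   so D = (17, 2)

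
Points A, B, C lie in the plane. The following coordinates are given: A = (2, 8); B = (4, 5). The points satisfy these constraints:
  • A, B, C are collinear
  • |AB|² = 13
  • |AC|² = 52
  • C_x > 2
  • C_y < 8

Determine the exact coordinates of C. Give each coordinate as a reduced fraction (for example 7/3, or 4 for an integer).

C = (6, 2)

1. C_x = 6  [[A, B, C are collinear ⇒ 3x+2y-22=0] ∩ [|C−(2, 8)|²=52]]
2. C_y = 2  [[A, B, C are collinear ⇒ 3x+2y-22=0] ∩ [|C−(2, 8)|²=52]]
   so C = (6, 2)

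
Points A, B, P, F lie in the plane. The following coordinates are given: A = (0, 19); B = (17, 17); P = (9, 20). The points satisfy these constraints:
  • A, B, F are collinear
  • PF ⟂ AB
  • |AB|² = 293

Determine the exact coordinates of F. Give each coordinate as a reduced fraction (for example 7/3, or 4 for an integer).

1. F_x = 2567/293  [[A, B, F are collinear ⇒ 2x+17y-323=0] ∩ [PF ⟂ AB ⇒ 17x-2y-113=0]]
2. F_y = 5265/293  [[A, B, F are collinear ⇒ 2x+17y-323=0] ∩ [PF ⟂ AB ⇒ 17x-2y-113=0]]
   so F = (2567/293, 5265/293)

F = (2567/293, 5265/293)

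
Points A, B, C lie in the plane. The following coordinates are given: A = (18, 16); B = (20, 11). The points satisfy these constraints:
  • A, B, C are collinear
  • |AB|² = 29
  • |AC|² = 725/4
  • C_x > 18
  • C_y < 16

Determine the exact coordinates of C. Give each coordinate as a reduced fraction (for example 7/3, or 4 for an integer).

C = (23, 7/2)

1. C_x = 23  [[A, B, C are collinear ⇒ 5x+2y-122=0] ∩ [|C−(18, 16)|²=725/4]]
2. C_y = 7/2  [[A, B, C are collinear ⇒ 5x+2y-122=0] ∩ [|C−(18, 16)|²=725/4]]
   so C = (23, 7/2)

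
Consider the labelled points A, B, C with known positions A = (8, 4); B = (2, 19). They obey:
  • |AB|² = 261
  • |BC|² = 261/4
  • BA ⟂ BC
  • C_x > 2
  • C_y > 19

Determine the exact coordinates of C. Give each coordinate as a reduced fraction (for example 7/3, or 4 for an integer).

1. C_x = 19/2  [[BA ⟂ BC ⇒ 6x-15y+273=0] ∩ [|C−(2, 19)|²=261/4]]
2. C_y = 22  [[BA ⟂ BC ⇒ 6x-15y+273=0] ∩ [|C−(2, 19)|²=261/4]]
   so C = (19/2, 22)

C = (19/2, 22)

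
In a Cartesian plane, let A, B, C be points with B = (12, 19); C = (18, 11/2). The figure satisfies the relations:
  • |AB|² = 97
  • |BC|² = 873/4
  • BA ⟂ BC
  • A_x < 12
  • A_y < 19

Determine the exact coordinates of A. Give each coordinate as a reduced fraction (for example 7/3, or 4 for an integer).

1. A_x = 3  [[BA ⟂ BC ⇒ 6x-27/2y+369/2=0] ∩ [|A−(12, 19)|²=97]]
2. A_y = 15  [[BA ⟂ BC ⇒ 6x-27/2y+369/2=0] ∩ [|A−(12, 19)|²=97]]
   so A = (3, 15)

A = (3, 15)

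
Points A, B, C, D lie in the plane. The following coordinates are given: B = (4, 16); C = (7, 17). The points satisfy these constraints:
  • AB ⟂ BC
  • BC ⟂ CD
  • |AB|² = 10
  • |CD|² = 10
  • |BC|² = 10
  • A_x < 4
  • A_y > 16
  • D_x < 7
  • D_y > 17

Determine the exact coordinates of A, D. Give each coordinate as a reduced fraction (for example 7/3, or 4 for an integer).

1. A_x = 3  [[AB ⟂ BC ⇒ -3x-1y+28=0] ∩ [|A−(4, 16)|²=10]]
2. A_y = 19  [[AB ⟂ BC ⇒ -3x-1y+28=0] ∩ [|A−(4, 16)|²=10]]
   so A = (3, 19)
3. D_x = 6  [[BC ⟂ CD ⇒ 3x+1y-38=0] ∩ [|D−(7, 17)|²=10]]
4. D_y = 20  [[BC ⟂ CD ⇒ 3x+1y-38=0] ∩ [|D−(7, 17)|²=10]]
   so D = (6, 20)

A = (3, 19)
D = (6, 20)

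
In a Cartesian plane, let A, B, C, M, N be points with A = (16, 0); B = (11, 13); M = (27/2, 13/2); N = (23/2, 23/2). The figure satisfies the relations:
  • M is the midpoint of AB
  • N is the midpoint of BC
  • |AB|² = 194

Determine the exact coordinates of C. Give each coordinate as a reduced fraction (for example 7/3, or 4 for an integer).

C = (12, 10)

1. C_x = 12  [C = 2·N−B = 2·(23/2, 23/2)−(11, 13)]
2. C_y = 10  [C = 2·N−B = 2·(23/2, 23/2)−(11, 13)]
   so C = (12, 10)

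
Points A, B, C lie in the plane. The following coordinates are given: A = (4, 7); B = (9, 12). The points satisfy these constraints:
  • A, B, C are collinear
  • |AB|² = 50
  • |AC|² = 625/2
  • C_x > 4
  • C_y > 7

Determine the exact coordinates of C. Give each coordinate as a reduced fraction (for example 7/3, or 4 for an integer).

1. C_x = 33/2  [[A, B, C are collinear ⇒ -5x+5y-15=0] ∩ [|C−(4, 7)|²=625/2]]
2. C_y = 39/2  [[A, B, C are collinear ⇒ -5x+5y-15=0] ∩ [|C−(4, 7)|²=625/2]]
   so C = (33/2, 39/2)

C = (33/2, 39/2)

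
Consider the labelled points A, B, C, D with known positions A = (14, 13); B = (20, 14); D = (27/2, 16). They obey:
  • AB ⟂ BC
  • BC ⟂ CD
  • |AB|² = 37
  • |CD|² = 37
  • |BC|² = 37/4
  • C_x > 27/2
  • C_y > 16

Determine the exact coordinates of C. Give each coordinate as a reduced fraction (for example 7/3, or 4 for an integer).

C = (39/2, 17)

1. C_x = 39/2  [[AB ⟂ BC ⇒ 6x+1y-134=0] ∩ [|C−(27/2, 16)|²=37]]
2. C_y = 17  [[AB ⟂ BC ⇒ 6x+1y-134=0] ∩ [|C−(27/2, 16)|²=37]]
   so C = (39/2, 17)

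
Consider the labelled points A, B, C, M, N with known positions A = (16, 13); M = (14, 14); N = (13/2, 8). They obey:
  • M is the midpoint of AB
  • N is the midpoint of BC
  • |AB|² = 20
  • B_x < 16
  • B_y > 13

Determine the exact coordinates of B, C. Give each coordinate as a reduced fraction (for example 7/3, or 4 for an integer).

1. B_x = 12  [B = 2·M−A = 2·(14, 14)−(16, 13)]
2. B_y = 15  [B = 2·M−A = 2·(14, 14)−(16, 13)]
   so B = (12, 15)
3. C_x = 1  [C = 2·N−B = 2·(13/2, 8)−(12, 15)]
4. C_y = 1  [C = 2·N−B = 2·(13/2, 8)−(12, 15)]
   so C = (1, 1)

B = (12, 15)
C = (1, 1)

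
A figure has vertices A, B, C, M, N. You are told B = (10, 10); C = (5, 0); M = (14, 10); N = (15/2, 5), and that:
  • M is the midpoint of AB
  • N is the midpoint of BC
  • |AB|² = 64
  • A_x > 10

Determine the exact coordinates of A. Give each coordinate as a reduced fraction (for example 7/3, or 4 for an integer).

1. A_x = 18  [A = 2·M−B = 2·(14, 10)−(10, 10)]
2. A_y = 10  [A = 2·M−B = 2·(14, 10)−(10, 10)]
   so A = (18, 10)

A = (18, 10)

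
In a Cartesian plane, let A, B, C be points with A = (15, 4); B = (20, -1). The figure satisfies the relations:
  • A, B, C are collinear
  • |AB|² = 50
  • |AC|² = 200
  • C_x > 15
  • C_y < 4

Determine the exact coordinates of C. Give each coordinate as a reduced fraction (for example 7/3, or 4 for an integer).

1. C_x = 25  [[A, B, C are collinear ⇒ 5x+5y-95=0] ∩ [|C−(15, 4)|²=200]]
2. C_y = -6  [[A, B, C are collinear ⇒ 5x+5y-95=0] ∩ [|C−(15, 4)|²=200]]
   so C = (25, -6)

C = (25, -6)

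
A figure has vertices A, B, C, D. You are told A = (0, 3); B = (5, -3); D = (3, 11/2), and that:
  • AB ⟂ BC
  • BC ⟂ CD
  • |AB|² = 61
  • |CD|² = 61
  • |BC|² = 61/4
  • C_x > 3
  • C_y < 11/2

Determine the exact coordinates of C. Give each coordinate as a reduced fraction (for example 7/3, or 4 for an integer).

C = (8, -1/2)

1. C_x = 8  [[AB ⟂ BC ⇒ 5x-6y-43=0] ∩ [|C−(3, 11/2)|²=61]]
2. C_y = -1/2  [[AB ⟂ BC ⇒ 5x-6y-43=0] ∩ [|C−(3, 11/2)|²=61]]
   so C = (8, -1/2)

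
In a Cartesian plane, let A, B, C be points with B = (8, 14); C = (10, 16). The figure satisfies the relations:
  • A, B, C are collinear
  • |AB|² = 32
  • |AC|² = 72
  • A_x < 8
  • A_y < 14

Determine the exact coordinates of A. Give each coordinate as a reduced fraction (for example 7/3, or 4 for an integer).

1. A_x = 4  [[A, B, C are collinear ⇒ -2x+2y-12=0] ∩ [|A−(8, 14)|²=32]]
2. A_y = 10  [[A, B, C are collinear ⇒ -2x+2y-12=0] ∩ [|A−(8, 14)|²=32]]
   so A = (4, 10)

A = (4, 10)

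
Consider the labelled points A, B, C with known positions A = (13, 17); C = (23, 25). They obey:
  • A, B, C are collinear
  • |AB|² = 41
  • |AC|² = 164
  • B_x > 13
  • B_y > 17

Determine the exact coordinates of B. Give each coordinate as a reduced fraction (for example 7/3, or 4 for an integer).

1. B_x = 18  [[A, B, C are collinear ⇒ 8x-10y+66=0] ∩ [|B−(13, 17)|²=41]]
2. B_y = 21  [[A, B, C are collinear ⇒ 8x-10y+66=0] ∩ [|B−(13, 17)|²=41]]
   so B = (18, 21)

B = (18, 21)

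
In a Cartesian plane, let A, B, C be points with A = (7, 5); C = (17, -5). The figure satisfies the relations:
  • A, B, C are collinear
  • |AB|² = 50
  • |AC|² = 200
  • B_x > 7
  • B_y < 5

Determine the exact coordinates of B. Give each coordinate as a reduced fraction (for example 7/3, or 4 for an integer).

B = (12, 0)

1. B_x = 12  [[A, B, C are collinear ⇒ -10x-10y+120=0] ∩ [|B−(7, 5)|²=50]]
2. B_y = 0  [[A, B, C are collinear ⇒ -10x-10y+120=0] ∩ [|B−(7, 5)|²=50]]
   so B = (12, 0)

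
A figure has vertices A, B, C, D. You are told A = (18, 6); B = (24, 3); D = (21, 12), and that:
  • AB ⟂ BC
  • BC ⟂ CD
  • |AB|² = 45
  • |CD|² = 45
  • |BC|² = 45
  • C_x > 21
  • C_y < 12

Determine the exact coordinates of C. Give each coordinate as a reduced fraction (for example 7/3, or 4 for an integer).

C = (27, 9)

1. C_x = 27  [[AB ⟂ BC ⇒ 6x-3y-135=0] ∩ [|C−(21, 12)|²=45]]
2. C_y = 9  [[AB ⟂ BC ⇒ 6x-3y-135=0] ∩ [|C−(21, 12)|²=45]]
   so C = (27, 9)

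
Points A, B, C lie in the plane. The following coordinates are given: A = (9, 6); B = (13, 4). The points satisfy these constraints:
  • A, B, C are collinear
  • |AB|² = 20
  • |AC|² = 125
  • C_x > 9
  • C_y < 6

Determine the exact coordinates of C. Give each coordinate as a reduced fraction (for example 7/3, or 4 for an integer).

1. C_x = 19  [[A, B, C are collinear ⇒ 2x+4y-42=0] ∩ [|C−(9, 6)|²=125]]
2. C_y = 1  [[A, B, C are collinear ⇒ 2x+4y-42=0] ∩ [|C−(9, 6)|²=125]]
   so C = (19, 1)

C = (19, 1)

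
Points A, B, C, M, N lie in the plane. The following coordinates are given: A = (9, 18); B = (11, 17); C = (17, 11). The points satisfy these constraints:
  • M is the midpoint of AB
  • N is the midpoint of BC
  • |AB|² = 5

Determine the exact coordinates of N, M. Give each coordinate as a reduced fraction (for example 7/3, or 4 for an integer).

1. M_x = 10  [2·M = A+B = (9, 18)+(11, 17)]
2. M_y = 35/2  [2·M = A+B = (9, 18)+(11, 17)]
   so M = (10, 35/2)
3. N_x = 14  [2·N = B+C = (11, 17)+(17, 11)]
4. N_y = 14  [2·N = B+C = (11, 17)+(17, 11)]
   so N = (14, 14)

N = (14, 14)
M = (10, 35/2)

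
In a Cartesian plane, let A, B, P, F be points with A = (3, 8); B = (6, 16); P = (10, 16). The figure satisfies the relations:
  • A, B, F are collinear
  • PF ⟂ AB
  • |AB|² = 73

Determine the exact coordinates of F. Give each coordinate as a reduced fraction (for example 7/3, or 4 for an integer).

1. F_x = 474/73  [[A, B, F are collinear ⇒ -8x+3y=0] ∩ [PF ⟂ AB ⇒ 3x+8y-158=0]]
2. F_y = 1264/73  [[A, B, F are collinear ⇒ -8x+3y=0] ∩ [PF ⟂ AB ⇒ 3x+8y-158=0]]
   so F = (474/73, 1264/73)

F = (474/73, 1264/73)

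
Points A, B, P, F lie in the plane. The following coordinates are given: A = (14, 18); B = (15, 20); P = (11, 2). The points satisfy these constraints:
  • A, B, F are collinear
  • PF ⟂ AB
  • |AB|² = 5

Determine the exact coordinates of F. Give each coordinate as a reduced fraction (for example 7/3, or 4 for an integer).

F = (7, 4)

1. F_x = 7  [[A, B, F are collinear ⇒ -2x+1y+10=0] ∩ [PF ⟂ AB ⇒ 1x+2y-15=0]]
2. F_y = 4  [[A, B, F are collinear ⇒ -2x+1y+10=0] ∩ [PF ⟂ AB ⇒ 1x+2y-15=0]]
   so F = (7, 4)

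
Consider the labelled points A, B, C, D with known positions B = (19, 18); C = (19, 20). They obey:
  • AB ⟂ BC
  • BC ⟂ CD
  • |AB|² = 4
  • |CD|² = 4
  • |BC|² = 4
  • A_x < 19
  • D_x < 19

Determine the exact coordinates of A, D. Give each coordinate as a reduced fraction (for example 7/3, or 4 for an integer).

1. A_x = 17  [[AB ⟂ BC ⇒ -2y+36=0] ∩ [|A−(19, 18)|²=4]]
2. A_y = 18  [[AB ⟂ BC ⇒ -2y+36=0] ∩ [|A−(19, 18)|²=4]]
   so A = (17, 18)
3. D_x = 17  [[BC ⟂ CD ⇒ 2y-40=0] ∩ [|D−(19, 20)|²=4]]
4. D_y = 20  [[BC ⟂ CD ⇒ 2y-40=0] ∩ [|D−(19, 20)|²=4]]
   so D = (17, 20)

A = (17, 18)
D = (17, 20)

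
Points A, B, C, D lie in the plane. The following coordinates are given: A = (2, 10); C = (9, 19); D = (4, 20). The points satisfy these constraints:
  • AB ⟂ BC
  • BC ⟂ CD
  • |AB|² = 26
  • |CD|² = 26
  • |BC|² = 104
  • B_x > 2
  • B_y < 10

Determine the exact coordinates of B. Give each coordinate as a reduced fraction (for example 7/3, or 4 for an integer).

1. B_x = 7  [[BC ⟂ CD ⇒ 5x-1y-26=0] ∩ [|B−(2, 10)|²=26]]
2. B_y = 9  [[BC ⟂ CD ⇒ 5x-1y-26=0] ∩ [|B−(2, 10)|²=26]]
   so B = (7, 9)

B = (7, 9)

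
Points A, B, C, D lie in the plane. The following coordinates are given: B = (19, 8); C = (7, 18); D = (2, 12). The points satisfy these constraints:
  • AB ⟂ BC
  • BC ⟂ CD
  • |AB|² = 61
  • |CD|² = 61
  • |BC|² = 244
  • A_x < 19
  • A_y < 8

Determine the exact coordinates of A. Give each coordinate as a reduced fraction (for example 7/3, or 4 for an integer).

1. A_x = 14  [[AB ⟂ BC ⇒ 12x-10y-148=0] ∩ [|A−(19, 8)|²=61]]
2. A_y = 2  [[AB ⟂ BC ⇒ 12x-10y-148=0] ∩ [|A−(19, 8)|²=61]]
   so A = (14, 2)

A = (14, 2)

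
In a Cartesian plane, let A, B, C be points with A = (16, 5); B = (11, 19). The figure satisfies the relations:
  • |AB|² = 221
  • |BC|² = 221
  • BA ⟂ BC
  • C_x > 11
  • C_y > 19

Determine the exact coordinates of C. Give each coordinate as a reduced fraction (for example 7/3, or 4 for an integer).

1. C_x = 25  [[BA ⟂ BC ⇒ 5x-14y+211=0] ∩ [|C−(11, 19)|²=221]]
2. C_y = 24  [[BA ⟂ BC ⇒ 5x-14y+211=0] ∩ [|C−(11, 19)|²=221]]
   so C = (25, 24)

C = (25, 24)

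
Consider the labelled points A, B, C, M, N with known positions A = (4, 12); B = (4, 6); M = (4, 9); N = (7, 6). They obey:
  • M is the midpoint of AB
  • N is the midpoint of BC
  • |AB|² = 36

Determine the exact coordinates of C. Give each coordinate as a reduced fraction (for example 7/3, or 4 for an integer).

C = (10, 6)

1. C_x = 10  [C = 2·N−B = 2·(7, 6)−(4, 6)]
2. C_y = 6  [C = 2·N−B = 2·(7, 6)−(4, 6)]
   so C = (10, 6)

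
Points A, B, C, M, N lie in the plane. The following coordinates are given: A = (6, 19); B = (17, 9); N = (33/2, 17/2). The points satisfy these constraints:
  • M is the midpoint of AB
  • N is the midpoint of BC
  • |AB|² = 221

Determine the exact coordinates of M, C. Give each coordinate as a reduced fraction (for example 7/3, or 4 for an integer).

M = (23/2, 14)
C = (16, 8)

1. M_x = 23/2  [2·M = A+B = (6, 19)+(17, 9)]
2. M_y = 14  [2·M = A+B = (6, 19)+(17, 9)]
   so M = (23/2, 14)
3. C_x = 16  [C = 2·N−B = 2·(33/2, 17/2)−(17, 9)]
4. C_y = 8  [C = 2·N−B = 2·(33/2, 17/2)−(17, 9)]
   so C = (16, 8)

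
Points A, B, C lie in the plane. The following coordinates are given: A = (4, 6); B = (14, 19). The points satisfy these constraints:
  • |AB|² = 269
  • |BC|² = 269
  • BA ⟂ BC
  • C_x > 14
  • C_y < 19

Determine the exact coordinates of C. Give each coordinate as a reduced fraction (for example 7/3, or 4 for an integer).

C = (27, 9)

1. C_x = 27  [[BA ⟂ BC ⇒ -10x-13y+387=0] ∩ [|C−(14, 19)|²=269]]
2. C_y = 9  [[BA ⟂ BC ⇒ -10x-13y+387=0] ∩ [|C−(14, 19)|²=269]]
   so C = (27, 9)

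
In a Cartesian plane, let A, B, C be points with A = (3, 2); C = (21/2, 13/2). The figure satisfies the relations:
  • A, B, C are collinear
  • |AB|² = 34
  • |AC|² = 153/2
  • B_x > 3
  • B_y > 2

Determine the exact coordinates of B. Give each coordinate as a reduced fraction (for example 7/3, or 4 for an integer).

1. B_x = 8  [[A, B, C are collinear ⇒ 9/2x-15/2y+3/2=0] ∩ [|B−(3, 2)|²=34]]
2. B_y = 5  [[A, B, C are collinear ⇒ 9/2x-15/2y+3/2=0] ∩ [|B−(3, 2)|²=34]]
   so B = (8, 5)

B = (8, 5)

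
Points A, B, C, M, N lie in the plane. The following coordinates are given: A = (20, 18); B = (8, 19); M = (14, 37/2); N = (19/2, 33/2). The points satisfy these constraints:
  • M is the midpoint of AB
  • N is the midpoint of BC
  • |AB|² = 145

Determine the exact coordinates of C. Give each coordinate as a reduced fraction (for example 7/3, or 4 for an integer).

C = (11, 14)

1. C_x = 11  [C = 2·N−B = 2·(19/2, 33/2)−(8, 19)]
2. C_y = 14  [C = 2·N−B = 2·(19/2, 33/2)−(8, 19)]
   so C = (11, 14)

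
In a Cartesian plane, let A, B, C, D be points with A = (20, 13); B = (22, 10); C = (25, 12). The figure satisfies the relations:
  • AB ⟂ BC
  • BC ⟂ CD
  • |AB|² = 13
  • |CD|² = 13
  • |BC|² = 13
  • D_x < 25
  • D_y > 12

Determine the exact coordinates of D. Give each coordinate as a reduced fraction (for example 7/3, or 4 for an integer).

1. D_x = 23  [[BC ⟂ CD ⇒ 3x+2y-99=0] ∩ [|D−(25, 12)|²=13]]
2. D_y = 15  [[BC ⟂ CD ⇒ 3x+2y-99=0] ∩ [|D−(25, 12)|²=13]]
   so D = (23, 15)

D = (23, 15)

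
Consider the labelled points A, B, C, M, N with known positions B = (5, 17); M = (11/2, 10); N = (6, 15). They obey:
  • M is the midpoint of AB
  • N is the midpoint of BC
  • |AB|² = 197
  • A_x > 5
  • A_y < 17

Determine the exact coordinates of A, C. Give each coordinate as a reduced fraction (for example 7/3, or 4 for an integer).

A = (6, 3)
C = (7, 13)

1. A_x = 6  [A = 2·M−B = 2·(11/2, 10)−(5, 17)]
2. A_y = 3  [A = 2·M−B = 2·(11/2, 10)−(5, 17)]
   so A = (6, 3)
3. C_x = 7  [C = 2·N−B = 2·(6, 15)−(5, 17)]
4. C_y = 13  [C = 2·N−B = 2·(6, 15)−(5, 17)]
   so C = (7, 13)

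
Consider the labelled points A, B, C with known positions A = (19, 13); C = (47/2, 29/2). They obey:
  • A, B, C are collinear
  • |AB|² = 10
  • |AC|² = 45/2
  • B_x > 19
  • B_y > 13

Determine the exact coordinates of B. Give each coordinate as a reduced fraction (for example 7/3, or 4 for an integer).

B = (22, 14)

1. B_x = 22  [[A, B, C are collinear ⇒ 3/2x-9/2y+30=0] ∩ [|B−(19, 13)|²=10]]
2. B_y = 14  [[A, B, C are collinear ⇒ 3/2x-9/2y+30=0] ∩ [|B−(19, 13)|²=10]]
   so B = (22, 14)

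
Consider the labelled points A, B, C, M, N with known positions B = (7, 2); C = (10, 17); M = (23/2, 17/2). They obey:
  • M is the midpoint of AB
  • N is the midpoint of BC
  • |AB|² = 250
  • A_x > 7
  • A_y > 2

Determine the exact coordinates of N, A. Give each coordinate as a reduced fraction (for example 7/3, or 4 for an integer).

1. A_x = 16  [A = 2·M−B = 2·(23/2, 17/2)−(7, 2)]
2. A_y = 15  [A = 2·M−B = 2·(23/2, 17/2)−(7, 2)]
   so A = (16, 15)
3. N_x = 17/2  [2·N = B+C = (7, 2)+(10, 17)]
4. N_y = 19/2  [2·N = B+C = (7, 2)+(10, 17)]
   so N = (17/2, 19/2)

N = (17/2, 19/2)
A = (16, 15)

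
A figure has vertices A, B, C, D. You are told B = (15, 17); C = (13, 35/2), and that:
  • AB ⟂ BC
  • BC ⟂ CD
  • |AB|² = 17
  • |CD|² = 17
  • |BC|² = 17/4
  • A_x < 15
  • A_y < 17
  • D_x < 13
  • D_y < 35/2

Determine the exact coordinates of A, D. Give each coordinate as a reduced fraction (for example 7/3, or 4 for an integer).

1. A_x = 14  [[AB ⟂ BC ⇒ 2x-1/2y-43/2=0] ∩ [|A−(15, 17)|²=17]]
2. A_y = 13  [[AB ⟂ BC ⇒ 2x-1/2y-43/2=0] ∩ [|A−(15, 17)|²=17]]
   so A = (14, 13)
3. D_x = 12  [[BC ⟂ CD ⇒ -2x+1/2y+69/4=0] ∩ [|D−(13, 35/2)|²=17]]
4. D_y = 27/2  [[BC ⟂ CD ⇒ -2x+1/2y+69/4=0] ∩ [|D−(13, 35/2)|²=17]]
   so D = (12, 27/2)

A = (14, 13)
D = (12, 27/2)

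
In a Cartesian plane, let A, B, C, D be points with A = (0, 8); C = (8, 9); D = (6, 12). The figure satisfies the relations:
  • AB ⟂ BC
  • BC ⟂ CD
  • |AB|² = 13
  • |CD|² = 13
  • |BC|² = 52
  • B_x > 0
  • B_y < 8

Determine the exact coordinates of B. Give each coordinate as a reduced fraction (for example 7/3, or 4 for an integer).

B = (2, 5)

1. B_x = 2  [[BC ⟂ CD ⇒ 2x-3y+11=0] ∩ [|B−(0, 8)|²=13]]
2. B_y = 5  [[BC ⟂ CD ⇒ 2x-3y+11=0] ∩ [|B−(0, 8)|²=13]]
   so B = (2, 5)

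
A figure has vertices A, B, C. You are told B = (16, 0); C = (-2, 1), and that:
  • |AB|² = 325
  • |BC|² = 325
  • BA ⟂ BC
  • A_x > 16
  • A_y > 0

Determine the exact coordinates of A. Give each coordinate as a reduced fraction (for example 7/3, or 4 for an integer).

1. A_x = 17  [[BA ⟂ BC ⇒ -18x+1y+288=0] ∩ [|A−(16, 0)|²=325]]
2. A_y = 18  [[BA ⟂ BC ⇒ -18x+1y+288=0] ∩ [|A−(16, 0)|²=325]]
   so A = (17, 18)

A = (17, 18)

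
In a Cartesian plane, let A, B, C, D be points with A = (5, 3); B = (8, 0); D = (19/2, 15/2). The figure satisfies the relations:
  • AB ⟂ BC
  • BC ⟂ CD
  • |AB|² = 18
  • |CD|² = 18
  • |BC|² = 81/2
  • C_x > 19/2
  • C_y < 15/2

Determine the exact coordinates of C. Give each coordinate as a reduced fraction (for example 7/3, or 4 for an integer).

1. C_x = 25/2  [[AB ⟂ BC ⇒ 3x-3y-24=0] ∩ [|C−(19/2, 15/2)|²=18]]
2. C_y = 9/2  [[AB ⟂ BC ⇒ 3x-3y-24=0] ∩ [|C−(19/2, 15/2)|²=18]]
   so C = (25/2, 9/2)

C = (25/2, 9/2)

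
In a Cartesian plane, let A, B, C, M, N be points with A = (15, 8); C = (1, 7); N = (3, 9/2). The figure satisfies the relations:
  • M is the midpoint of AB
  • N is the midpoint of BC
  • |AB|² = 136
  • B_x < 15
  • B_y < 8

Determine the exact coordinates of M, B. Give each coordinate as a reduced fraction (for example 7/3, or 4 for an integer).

M = (10, 5)
B = (5, 2)

1. B_x = 5  [B = 2·N−C = 2·(3, 9/2)−(1, 7)]
2. B_y = 2  [B = 2·N−C = 2·(3, 9/2)−(1, 7)]
   so B = (5, 2)
3. M_x = 10  [2·M = A+B = (15, 8)+(5, 2)]
4. M_y = 5  [2·M = A+B = (15, 8)+(5, 2)]
   so M = (10, 5)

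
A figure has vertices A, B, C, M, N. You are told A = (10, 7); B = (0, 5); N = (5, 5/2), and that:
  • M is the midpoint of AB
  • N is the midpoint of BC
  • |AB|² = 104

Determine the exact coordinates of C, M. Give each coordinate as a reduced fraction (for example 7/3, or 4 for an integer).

C = (10, 0)
M = (5, 6)

1. M_x = 5  [2·M = A+B = (10, 7)+(0, 5)]
2. M_y = 6  [2·M = A+B = (10, 7)+(0, 5)]
   so M = (5, 6)
3. C_x = 10  [C = 2·N−B = 2·(5, 5/2)−(0, 5)]
4. C_y = 0  [C = 2·N−B = 2·(5, 5/2)−(0, 5)]
   so C = (10, 0)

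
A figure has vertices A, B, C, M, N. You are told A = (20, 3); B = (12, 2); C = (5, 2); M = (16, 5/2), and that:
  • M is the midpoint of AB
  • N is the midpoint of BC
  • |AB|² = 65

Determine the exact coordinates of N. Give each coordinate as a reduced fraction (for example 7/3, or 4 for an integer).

1. N_x = 17/2  [2·N = B+C = (12, 2)+(5, 2)]
2. N_y = 2  [2·N = B+C = (12, 2)+(5, 2)]
   so N = (17/2, 2)

N = (17/2, 2)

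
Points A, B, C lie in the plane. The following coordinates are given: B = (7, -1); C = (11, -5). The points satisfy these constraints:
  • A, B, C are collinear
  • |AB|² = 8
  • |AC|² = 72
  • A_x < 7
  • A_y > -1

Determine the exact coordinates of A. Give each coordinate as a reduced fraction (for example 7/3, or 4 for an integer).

1. A_x = 5  [[A, B, C are collinear ⇒ 4x+4y-24=0] ∩ [|A−(7, -1)|²=8]]
2. A_y = 1  [[A, B, C are collinear ⇒ 4x+4y-24=0] ∩ [|A−(7, -1)|²=8]]
   so A = (5, 1)

A = (5, 1)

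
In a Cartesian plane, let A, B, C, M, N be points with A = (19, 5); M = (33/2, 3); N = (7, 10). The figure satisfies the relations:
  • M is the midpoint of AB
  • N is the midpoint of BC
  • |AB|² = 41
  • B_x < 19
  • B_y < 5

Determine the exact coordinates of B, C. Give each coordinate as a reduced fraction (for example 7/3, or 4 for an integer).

B = (14, 1)
C = (0, 19)

1. B_x = 14  [B = 2·M−A = 2·(33/2, 3)−(19, 5)]
2. B_y = 1  [B = 2·M−A = 2·(33/2, 3)−(19, 5)]
   so B = (14, 1)
3. C_x = 0  [C = 2·N−B = 2·(7, 10)−(14, 1)]
4. C_y = 19  [C = 2·N−B = 2·(7, 10)−(14, 1)]
   so C = (0, 19)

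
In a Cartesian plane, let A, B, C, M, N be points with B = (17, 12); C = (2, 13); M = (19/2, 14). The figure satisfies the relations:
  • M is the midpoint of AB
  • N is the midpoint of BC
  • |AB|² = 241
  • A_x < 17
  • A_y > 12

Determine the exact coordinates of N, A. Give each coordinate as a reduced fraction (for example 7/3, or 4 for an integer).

N = (19/2, 25/2)
A = (2, 16)

1. A_x = 2  [A = 2·M−B = 2·(19/2, 14)−(17, 12)]
2. A_y = 16  [A = 2·M−B = 2·(19/2, 14)−(17, 12)]
   so A = (2, 16)
3. N_x = 19/2  [2·N = B+C = (17, 12)+(2, 13)]
4. N_y = 25/2  [2·N = B+C = (17, 12)+(2, 13)]
   so N = (19/2, 25/2)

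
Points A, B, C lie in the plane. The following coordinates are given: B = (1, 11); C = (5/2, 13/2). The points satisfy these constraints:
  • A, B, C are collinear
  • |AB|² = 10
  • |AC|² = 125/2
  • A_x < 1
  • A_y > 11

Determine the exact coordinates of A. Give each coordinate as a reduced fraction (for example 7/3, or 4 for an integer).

A = (0, 14)

1. A_x = 0  [[A, B, C are collinear ⇒ 9/2x+3/2y-21=0] ∩ [|A−(1, 11)|²=10]]
2. A_y = 14  [[A, B, C are collinear ⇒ 9/2x+3/2y-21=0] ∩ [|A−(1, 11)|²=10]]
   so A = (0, 14)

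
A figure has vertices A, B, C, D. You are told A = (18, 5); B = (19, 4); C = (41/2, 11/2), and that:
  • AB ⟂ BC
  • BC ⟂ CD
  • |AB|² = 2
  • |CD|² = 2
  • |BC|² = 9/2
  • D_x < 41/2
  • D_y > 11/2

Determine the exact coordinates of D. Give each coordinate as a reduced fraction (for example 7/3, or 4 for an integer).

1. D_x = 39/2  [[BC ⟂ CD ⇒ 3/2x+3/2y-39=0] ∩ [|D−(41/2, 11/2)|²=2]]
2. D_y = 13/2  [[BC ⟂ CD ⇒ 3/2x+3/2y-39=0] ∩ [|D−(41/2, 11/2)|²=2]]
   so D = (39/2, 13/2)

D = (39/2, 13/2)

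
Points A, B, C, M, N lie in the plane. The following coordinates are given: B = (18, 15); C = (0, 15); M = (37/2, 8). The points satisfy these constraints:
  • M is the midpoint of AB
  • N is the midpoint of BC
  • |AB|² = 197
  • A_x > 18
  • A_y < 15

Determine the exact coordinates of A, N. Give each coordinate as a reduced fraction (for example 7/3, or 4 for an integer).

1. A_x = 19  [A = 2·M−B = 2·(37/2, 8)−(18, 15)]
2. A_y = 1  [A = 2·M−B = 2·(37/2, 8)−(18, 15)]
   so A = (19, 1)
3. N_x = 9  [2·N = B+C = (18, 15)+(0, 15)]
4. N_y = 15  [2·N = B+C = (18, 15)+(0, 15)]
   so N = (9, 15)

A = (19, 1)
N = (9, 15)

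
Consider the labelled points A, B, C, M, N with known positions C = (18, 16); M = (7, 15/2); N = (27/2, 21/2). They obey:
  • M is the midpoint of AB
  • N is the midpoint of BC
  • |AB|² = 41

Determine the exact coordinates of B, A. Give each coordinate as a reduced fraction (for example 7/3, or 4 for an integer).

B = (9, 5)
A = (5, 10)

1. B_x = 9  [B = 2·N−C = 2·(27/2, 21/2)−(18, 16)]
2. B_y = 5  [B = 2·N−C = 2·(27/2, 21/2)−(18, 16)]
   so B = (9, 5)
3. A_x = 5  [A = 2·M−B = 2·(7, 15/2)−(9, 5)]
4. A_y = 10  [A = 2·M−B = 2·(7, 15/2)−(9, 5)]
   so A = (5, 10)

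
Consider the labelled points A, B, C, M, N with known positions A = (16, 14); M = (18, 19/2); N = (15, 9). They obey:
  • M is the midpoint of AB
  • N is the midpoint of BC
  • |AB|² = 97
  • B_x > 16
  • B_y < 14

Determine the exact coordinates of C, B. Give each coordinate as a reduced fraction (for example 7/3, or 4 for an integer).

C = (10, 13)
B = (20, 5)

1. B_x = 20  [B = 2·M−A = 2·(18, 19/2)−(16, 14)]
2. B_y = 5  [B = 2·M−A = 2·(18, 19/2)−(16, 14)]
   so B = (20, 5)
3. C_x = 10  [C = 2·N−B = 2·(15, 9)−(20, 5)]
4. C_y = 13  [C = 2·N−B = 2·(15, 9)−(20, 5)]
   so C = (10, 13)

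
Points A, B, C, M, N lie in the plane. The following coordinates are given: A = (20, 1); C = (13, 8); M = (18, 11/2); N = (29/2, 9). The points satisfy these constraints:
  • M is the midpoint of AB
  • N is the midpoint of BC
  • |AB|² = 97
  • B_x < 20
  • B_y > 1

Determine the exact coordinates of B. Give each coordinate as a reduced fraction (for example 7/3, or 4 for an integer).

1. B_x = 16  [B = 2·M−A = 2·(18, 11/2)−(20, 1)]
2. B_y = 10  [B = 2·M−A = 2·(18, 11/2)−(20, 1)]
   so B = (16, 10)

B = (16, 10)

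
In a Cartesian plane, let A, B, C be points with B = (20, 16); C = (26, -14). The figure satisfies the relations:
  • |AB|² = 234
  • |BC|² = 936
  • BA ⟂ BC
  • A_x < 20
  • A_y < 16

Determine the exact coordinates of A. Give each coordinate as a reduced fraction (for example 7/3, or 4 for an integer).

1. A_x = 5  [[BA ⟂ BC ⇒ 6x-30y+360=0] ∩ [|A−(20, 16)|²=234]]
2. A_y = 13  [[BA ⟂ BC ⇒ 6x-30y+360=0] ∩ [|A−(20, 16)|²=234]]
   so A = (5, 13)

A = (5, 13)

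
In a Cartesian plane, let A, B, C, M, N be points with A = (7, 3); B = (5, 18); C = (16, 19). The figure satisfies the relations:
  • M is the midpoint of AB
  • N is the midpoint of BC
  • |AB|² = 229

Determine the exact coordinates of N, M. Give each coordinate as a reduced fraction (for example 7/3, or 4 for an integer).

N = (21/2, 37/2)
M = (6, 21/2)

1. M_x = 6  [2·M = A+B = (7, 3)+(5, 18)]
2. M_y = 21/2  [2·M = A+B = (7, 3)+(5, 18)]
   so M = (6, 21/2)
3. N_x = 21/2  [2·N = B+C = (5, 18)+(16, 19)]
4. N_y = 37/2  [2·N = B+C = (5, 18)+(16, 19)]
   so N = (21/2, 37/2)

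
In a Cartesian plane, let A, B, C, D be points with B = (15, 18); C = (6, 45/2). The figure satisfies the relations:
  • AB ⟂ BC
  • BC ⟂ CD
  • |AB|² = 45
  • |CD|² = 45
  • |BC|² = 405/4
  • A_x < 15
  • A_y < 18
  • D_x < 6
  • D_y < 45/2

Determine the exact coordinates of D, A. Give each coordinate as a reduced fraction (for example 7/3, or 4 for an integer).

1. D_x = 3  [[BC ⟂ CD ⇒ -9x+9/2y-189/4=0] ∩ [|D−(6, 45/2)|²=45]]
2. D_y = 33/2  [[BC ⟂ CD ⇒ -9x+9/2y-189/4=0] ∩ [|D−(6, 45/2)|²=45]]
   so D = (3, 33/2)
3. A_x = 12  [[AB ⟂ BC ⇒ 9x-9/2y-54=0] ∩ [|A−(15, 18)|²=45]]
4. A_y = 12  [[AB ⟂ BC ⇒ 9x-9/2y-54=0] ∩ [|A−(15, 18)|²=45]]
   so A = (12, 12)

D = (3, 33/2)
A = (12, 12)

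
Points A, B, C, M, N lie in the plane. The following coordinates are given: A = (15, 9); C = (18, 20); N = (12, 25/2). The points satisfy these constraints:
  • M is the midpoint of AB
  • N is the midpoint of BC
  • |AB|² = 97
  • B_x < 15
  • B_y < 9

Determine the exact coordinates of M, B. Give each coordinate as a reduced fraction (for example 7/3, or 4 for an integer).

M = (21/2, 7)
B = (6, 5)

1. B_x = 6  [B = 2·N−C = 2·(12, 25/2)−(18, 20)]
2. B_y = 5  [B = 2·N−C = 2·(12, 25/2)−(18, 20)]
   so B = (6, 5)
3. M_x = 21/2  [2·M = A+B = (15, 9)+(6, 5)]
4. M_y = 7  [2·M = A+B = (15, 9)+(6, 5)]
   so M = (21/2, 7)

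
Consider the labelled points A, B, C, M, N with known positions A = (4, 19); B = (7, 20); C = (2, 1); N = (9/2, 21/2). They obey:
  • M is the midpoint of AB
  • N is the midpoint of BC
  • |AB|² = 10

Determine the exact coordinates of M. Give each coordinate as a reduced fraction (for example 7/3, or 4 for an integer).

M = (11/2, 39/2)

1. M_x = 11/2  [2·M = A+B = (4, 19)+(7, 20)]
2. M_y = 39/2  [2·M = A+B = (4, 19)+(7, 20)]
   so M = (11/2, 39/2)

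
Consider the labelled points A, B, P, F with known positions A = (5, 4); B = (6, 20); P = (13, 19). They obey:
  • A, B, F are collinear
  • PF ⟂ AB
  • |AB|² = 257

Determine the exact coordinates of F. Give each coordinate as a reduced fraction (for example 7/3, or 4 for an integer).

F = (1533/257, 4996/257)

1. F_x = 1533/257  [[A, B, F are collinear ⇒ -16x+1y+76=0] ∩ [PF ⟂ AB ⇒ 1x+16y-317=0]]
2. F_y = 4996/257  [[A, B, F are collinear ⇒ -16x+1y+76=0] ∩ [PF ⟂ AB ⇒ 1x+16y-317=0]]
   so F = (1533/257, 4996/257)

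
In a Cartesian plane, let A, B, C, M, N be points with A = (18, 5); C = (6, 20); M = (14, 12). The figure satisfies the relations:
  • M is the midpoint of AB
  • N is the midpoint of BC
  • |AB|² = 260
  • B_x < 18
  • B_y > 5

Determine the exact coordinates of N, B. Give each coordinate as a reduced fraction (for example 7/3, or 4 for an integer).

N = (8, 39/2)
B = (10, 19)

1. B_x = 10  [B = 2·M−A = 2·(14, 12)−(18, 5)]
2. B_y = 19  [B = 2·M−A = 2·(14, 12)−(18, 5)]
   so B = (10, 19)
3. N_x = 8  [2·N = B+C = (10, 19)+(6, 20)]
4. N_y = 39/2  [2·N = B+C = (10, 19)+(6, 20)]
   so N = (8, 39/2)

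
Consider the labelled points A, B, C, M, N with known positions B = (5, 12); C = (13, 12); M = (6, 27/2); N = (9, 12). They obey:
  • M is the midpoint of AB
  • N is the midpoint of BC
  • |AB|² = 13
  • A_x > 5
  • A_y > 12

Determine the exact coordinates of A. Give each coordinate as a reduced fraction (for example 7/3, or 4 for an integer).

A = (7, 15)

1. A_x = 7  [A = 2·M−B = 2·(6, 27/2)−(5, 12)]
2. A_y = 15  [A = 2·M−B = 2·(6, 27/2)−(5, 12)]
   so A = (7, 15)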